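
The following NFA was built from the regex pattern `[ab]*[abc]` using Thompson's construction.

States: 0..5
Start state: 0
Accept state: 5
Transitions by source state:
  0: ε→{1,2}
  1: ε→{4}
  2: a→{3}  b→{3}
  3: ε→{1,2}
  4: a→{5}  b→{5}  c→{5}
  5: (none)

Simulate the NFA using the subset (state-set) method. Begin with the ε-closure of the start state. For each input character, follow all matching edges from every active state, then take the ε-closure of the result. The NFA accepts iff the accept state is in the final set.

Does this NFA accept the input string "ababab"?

S₀ = ε-closure({0}) = {0,1,2,4}
'a' @ 1: {1,2,3,4,5}  ✓accept
'b' @ 2: {1,2,3,4,5}  ✓accept
'a' @ 3: {1,2,3,4,5}  ✓accept
'b' @ 4: {1,2,3,4,5}  ✓accept
'a' @ 5: {1,2,3,4,5}  ✓accept
'b' @ 6: {1,2,3,4,5}  ✓accept
end set {1,2,3,4,5} — state 5 in

Answer: ACCEPT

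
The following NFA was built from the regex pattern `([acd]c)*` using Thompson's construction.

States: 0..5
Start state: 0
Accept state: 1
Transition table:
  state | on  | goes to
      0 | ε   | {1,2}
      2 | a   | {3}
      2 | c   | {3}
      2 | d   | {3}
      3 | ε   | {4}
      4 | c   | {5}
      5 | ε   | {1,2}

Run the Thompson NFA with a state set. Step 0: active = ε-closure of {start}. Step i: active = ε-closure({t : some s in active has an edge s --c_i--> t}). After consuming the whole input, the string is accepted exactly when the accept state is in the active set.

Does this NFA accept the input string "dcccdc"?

Answer: ACCEPT

Trace:
S₀ = ε-closure({0}) = {0,1,2}
'd' @ 1: {3,4}
'c' @ 2: {1,2,5}  [accepting]
'c' @ 3: {3,4}
'c' @ 4: {1,2,5}  [accepting]
'd' @ 5: {3,4}
'c' @ 6: {1,2,5}  [accepting]
final: {1,2,5}; accept 1 in set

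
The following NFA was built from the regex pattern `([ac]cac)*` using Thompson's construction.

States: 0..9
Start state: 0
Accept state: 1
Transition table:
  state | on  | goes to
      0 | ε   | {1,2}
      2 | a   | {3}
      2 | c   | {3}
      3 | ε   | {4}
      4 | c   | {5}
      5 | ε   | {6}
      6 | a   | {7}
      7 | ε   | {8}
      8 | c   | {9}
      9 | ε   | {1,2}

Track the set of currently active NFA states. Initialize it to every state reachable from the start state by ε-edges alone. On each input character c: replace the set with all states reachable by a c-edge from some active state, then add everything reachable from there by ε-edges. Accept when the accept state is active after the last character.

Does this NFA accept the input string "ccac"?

initial (ε-close {0}): {0,1,2}
'c' @ 1: {3,4}
'c' @ 2: {5,6}
'a' @ 3: {7,8}
'c' @ 4: {1,2,9}  ✓accept
after full input: {1,2,9}  (accept=1 in)

Answer: ACCEPT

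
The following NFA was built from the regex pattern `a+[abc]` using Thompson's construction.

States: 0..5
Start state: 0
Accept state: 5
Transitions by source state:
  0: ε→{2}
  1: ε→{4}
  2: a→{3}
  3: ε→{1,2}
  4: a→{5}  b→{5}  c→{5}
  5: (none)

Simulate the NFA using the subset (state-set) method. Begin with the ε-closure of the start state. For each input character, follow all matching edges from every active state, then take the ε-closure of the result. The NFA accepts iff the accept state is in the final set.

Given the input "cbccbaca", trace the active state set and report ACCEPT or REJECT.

Answer: REJECT

Trace:
initial (ε-close {0}): {0,2}
'c' @ 1: {}  — dead — no transitions
rest 'bccbaca' ignored (set empty)
final: {}; accept 5 not in set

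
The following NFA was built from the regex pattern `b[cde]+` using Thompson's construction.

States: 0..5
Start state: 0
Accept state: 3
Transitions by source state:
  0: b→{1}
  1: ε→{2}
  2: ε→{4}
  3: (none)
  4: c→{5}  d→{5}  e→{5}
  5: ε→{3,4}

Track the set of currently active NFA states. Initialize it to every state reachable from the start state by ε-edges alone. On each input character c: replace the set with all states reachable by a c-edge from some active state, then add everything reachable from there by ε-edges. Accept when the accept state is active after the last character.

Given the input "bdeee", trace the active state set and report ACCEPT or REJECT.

S₀ = ε-closure({0}) = {0}
'b' @ 1: {1,2,4}
'd' @ 2: {3,4,5}  (accept∈set)
'e' @ 3: {3,4,5}  (accept∈set)
'e' @ 4: {3,4,5}  (accept∈set)
'e' @ 5: {3,4,5}  (accept∈set)
end set {3,4,5} — state 3 in

Answer: ACCEPT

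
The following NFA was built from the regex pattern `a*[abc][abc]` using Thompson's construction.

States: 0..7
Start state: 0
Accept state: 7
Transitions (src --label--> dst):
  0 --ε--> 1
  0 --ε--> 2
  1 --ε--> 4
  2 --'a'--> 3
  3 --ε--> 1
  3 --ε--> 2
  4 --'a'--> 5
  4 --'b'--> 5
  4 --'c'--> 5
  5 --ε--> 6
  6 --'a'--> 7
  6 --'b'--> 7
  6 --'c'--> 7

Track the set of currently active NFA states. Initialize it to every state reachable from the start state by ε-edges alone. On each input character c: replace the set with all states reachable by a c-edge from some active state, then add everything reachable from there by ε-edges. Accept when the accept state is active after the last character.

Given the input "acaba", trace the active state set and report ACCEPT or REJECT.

Answer: REJECT

Steps:
S₀ = ε-closure({0}) = {0,1,2,4}
'a' @ 1: {1,2,3,4,5,6}
'c' @ 2: {5,6,7}  [accepting]
'a' @ 3: {7}  [accepting]
'b' @ 4: {}  — dead — no transitions
rest 'a' ignored (set empty)
final: {}; accept 7 not in set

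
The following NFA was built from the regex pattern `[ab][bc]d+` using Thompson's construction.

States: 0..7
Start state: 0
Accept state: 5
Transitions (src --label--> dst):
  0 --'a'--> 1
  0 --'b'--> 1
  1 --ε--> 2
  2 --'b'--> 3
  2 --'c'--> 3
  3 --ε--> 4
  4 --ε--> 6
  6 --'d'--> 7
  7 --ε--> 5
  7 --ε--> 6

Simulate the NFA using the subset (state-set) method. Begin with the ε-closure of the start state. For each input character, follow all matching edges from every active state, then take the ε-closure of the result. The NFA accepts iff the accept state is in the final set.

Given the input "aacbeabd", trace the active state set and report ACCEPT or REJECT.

Answer: REJECT

Derivation:
S₀ = ε-closure({0}) = {0}
'a' @ 1: {1,2}
'a' @ 2: {}  — dead — no transitions
rest 'cbeabd' ignored (set empty)
after full input: {}  (accept=5 not in)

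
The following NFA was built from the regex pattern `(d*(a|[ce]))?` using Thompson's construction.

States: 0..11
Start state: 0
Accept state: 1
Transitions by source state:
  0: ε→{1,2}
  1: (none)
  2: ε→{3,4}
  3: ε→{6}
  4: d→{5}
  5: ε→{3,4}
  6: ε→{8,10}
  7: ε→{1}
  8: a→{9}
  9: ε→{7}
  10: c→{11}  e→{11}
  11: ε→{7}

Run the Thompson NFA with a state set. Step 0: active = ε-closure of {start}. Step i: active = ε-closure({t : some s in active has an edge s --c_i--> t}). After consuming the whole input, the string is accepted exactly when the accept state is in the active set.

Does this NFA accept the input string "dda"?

start: ε-closure({0}) = {0,1,2,3,4,6,8,10}
'd' @ 1: {3,4,5,6,8,10}
'd' @ 2: {3,4,5,6,8,10}
'a' @ 3: {1,7,9}  ✓accept
final: {1,7,9}; accept 1 in set

Answer: ACCEPT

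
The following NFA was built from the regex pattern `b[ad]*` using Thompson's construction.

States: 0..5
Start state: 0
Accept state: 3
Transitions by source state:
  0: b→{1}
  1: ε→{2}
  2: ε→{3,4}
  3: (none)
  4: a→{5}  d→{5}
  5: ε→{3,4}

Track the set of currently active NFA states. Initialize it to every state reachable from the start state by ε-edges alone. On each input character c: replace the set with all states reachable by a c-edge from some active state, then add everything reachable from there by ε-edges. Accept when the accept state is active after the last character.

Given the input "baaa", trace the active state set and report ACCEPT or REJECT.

Answer: ACCEPT

Derivation:
start: ε-closure({0}) = {0}
'b' @ 1: {1,2,3,4}  ✓accept
'a' @ 2: {3,4,5}  ✓accept
'a' @ 3: {3,4,5}  ✓accept
'a' @ 4: {3,4,5}  ✓accept
after full input: {3,4,5}  (accept=3 in)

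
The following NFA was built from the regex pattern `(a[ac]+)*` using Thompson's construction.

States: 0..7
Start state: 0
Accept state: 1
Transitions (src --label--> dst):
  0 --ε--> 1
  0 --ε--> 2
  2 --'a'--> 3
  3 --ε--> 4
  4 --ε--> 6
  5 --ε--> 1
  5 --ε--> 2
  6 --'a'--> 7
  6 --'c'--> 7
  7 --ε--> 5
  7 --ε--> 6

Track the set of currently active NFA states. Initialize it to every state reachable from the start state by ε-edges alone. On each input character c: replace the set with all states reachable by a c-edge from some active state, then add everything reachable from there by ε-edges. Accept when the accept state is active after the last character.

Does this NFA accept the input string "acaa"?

S₀ = ε-closure({0}) = {0,1,2}
'a' @ 1: {3,4,6}
'c' @ 2: {1,2,5,6,7}  (accept∈set)
'a' @ 3: {1,2,3,4,5,6,7}  (accept∈set)
'a' @ 4: {1,2,3,4,5,6,7}  (accept∈set)
final: {1,2,3,4,5,6,7}; accept 1 in set

Answer: ACCEPT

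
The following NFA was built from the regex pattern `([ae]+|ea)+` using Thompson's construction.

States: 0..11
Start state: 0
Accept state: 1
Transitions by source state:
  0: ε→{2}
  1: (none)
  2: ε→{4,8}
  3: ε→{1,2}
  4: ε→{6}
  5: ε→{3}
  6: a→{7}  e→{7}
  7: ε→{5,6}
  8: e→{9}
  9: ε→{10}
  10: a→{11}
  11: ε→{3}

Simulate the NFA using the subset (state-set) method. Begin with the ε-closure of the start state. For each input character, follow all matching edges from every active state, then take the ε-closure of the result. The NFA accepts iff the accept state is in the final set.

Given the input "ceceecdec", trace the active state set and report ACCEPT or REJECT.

S₀ = ε-closure({0}) = {0,2,4,6,8}
'c' @ 1: {}  — no active states
rest 'eceecdec' ignored (set empty)
final: {}; accept 1 not in set

Answer: REJECT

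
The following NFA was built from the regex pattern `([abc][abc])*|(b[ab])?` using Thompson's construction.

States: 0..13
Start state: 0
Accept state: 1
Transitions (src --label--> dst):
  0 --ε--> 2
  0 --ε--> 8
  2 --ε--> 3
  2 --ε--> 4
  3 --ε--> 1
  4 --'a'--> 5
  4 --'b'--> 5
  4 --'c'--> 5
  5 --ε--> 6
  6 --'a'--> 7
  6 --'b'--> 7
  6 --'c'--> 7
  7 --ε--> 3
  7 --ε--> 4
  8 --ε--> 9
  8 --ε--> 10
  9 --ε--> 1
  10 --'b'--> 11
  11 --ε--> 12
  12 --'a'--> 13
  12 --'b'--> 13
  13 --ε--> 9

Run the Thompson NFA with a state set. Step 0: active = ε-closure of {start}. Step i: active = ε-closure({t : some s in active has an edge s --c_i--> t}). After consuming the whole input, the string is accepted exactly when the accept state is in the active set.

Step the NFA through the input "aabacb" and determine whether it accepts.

Answer: ACCEPT

Derivation:
initial (ε-close {0}): {0,1,2,3,4,8,9,10}
'a' @ 1: {5,6}
'a' @ 2: {1,3,4,7}  (accept∈set)
'b' @ 3: {5,6}
'a' @ 4: {1,3,4,7}  (accept∈set)
'c' @ 5: {5,6}
'b' @ 6: {1,3,4,7}  (accept∈set)
after full input: {1,3,4,7}  (accept=1 in)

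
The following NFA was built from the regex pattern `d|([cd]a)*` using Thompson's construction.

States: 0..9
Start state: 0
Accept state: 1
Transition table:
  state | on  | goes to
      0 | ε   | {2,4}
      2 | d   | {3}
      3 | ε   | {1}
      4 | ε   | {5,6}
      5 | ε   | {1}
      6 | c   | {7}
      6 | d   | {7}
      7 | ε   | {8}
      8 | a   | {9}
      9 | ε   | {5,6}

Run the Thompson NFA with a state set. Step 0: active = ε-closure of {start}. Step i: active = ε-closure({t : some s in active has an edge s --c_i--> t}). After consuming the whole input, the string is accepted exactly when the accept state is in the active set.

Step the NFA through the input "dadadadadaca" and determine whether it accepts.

start: ε-closure({0}) = {0,1,2,4,5,6}
'd' @ 1: {1,3,7,8}  ✓accept
'a' @ 2: {1,5,6,9}  ✓accept
'd' @ 3: {7,8}
'a' @ 4: {1,5,6,9}  ✓accept
'd' @ 5: {7,8}
'a' @ 6: {1,5,6,9}  ✓accept
'd' @ 7: {7,8}
'a' @ 8: {1,5,6,9}  ✓accept
'd' @ 9: {7,8}
'a' @ 10: {1,5,6,9}  ✓accept
'c' @ 11: {7,8}
'a' @ 12: {1,5,6,9}  ✓accept
after full input: {1,5,6,9}  (accept=1 in)

Answer: ACCEPT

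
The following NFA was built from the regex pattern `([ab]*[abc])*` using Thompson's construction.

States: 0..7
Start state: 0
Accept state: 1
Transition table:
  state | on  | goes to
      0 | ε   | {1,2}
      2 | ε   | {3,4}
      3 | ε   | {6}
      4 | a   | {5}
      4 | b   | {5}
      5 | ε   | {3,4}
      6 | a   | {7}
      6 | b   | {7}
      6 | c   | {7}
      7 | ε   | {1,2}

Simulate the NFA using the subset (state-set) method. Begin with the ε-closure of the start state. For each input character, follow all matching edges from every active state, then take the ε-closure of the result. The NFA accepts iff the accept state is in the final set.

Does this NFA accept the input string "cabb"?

Answer: ACCEPT

Steps:
initial (ε-close {0}): {0,1,2,3,4,6}
'c' @ 1: {1,2,3,4,6,7}  ✓accept
'a' @ 2: {1,2,3,4,5,6,7}  ✓accept
'b' @ 3: {1,2,3,4,5,6,7}  ✓accept
'b' @ 4: {1,2,3,4,5,6,7}  ✓accept
end set {1,2,3,4,5,6,7} — state 1 in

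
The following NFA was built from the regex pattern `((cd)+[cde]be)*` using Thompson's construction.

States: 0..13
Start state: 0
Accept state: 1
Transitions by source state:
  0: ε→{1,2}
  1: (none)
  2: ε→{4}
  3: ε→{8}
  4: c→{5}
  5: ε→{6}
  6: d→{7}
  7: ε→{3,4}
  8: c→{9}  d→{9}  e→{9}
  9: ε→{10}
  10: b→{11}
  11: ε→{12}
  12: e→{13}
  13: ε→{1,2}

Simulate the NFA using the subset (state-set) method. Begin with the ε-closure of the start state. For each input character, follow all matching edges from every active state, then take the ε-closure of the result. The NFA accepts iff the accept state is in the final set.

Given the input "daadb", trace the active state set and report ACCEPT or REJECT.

start: ε-closure({0}) = {0,1,2,4}
'd' @ 1: {}  — no active states
rest 'aadb' ignored (set empty)
after full input: {}  (accept=1 not in)

Answer: REJECT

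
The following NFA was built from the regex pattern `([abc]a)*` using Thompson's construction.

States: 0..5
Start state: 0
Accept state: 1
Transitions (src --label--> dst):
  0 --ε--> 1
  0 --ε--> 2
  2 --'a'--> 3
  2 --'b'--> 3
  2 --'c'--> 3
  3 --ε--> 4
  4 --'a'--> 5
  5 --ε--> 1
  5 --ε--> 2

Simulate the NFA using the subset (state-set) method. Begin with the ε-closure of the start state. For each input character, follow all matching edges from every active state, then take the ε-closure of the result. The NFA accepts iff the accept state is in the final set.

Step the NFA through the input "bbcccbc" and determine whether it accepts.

Answer: REJECT

Derivation:
S₀ = ε-closure({0}) = {0,1,2}
'b' @ 1: {3,4}
'b' @ 2: {}  — dead — no transitions
rest 'cccbc' ignored (set empty)
final: {}; accept 1 not in set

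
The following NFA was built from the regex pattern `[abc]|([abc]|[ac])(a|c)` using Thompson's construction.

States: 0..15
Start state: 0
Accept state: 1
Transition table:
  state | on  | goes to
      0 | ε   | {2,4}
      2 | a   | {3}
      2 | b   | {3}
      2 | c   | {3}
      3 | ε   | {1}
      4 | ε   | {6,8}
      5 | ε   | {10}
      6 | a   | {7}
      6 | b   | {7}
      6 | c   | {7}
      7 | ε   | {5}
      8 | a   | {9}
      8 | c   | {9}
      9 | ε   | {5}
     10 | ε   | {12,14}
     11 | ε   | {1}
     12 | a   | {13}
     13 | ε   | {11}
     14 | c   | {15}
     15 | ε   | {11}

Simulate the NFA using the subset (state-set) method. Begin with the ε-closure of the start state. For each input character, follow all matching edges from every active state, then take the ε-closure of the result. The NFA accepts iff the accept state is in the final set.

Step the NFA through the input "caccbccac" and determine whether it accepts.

Answer: REJECT

Trace:
S₀ = ε-closure({0}) = {0,2,4,6,8}
'c' @ 1: {1,3,5,7,9,10,12,14}  (accept∈set)
'a' @ 2: {1,11,13}  (accept∈set)
'c' @ 3: {}  — no active states
rest 'cbccac' ignored (set empty)
end set {} — state 1 not in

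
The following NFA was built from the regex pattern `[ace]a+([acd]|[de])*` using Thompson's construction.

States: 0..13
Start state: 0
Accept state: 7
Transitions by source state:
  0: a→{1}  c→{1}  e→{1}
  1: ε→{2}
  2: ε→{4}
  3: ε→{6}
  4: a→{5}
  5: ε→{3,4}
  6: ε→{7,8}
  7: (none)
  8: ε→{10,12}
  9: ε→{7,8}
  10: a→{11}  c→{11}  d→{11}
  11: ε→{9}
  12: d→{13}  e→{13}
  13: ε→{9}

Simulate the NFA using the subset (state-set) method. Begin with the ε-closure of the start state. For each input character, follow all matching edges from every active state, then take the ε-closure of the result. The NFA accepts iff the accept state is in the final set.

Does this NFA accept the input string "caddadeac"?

Answer: ACCEPT

Derivation:
initial (ε-close {0}): {0}
'c' @ 1: {1,2,4}
'a' @ 2: {3,4,5,6,7,8,10,12}  ✓accept
'd' @ 3: {7,8,9,10,11,12,13}  ✓accept
'd' @ 4: {7,8,9,10,11,12,13}  ✓accept
'a' @ 5: {7,8,9,10,11,12}  ✓accept
'd' @ 6: {7,8,9,10,11,12,13}  ✓accept
'e' @ 7: {7,8,9,10,12,13}  ✓accept
'a' @ 8: {7,8,9,10,11,12}  ✓accept
'c' @ 9: {7,8,9,10,11,12}  ✓accept
after full input: {7,8,9,10,11,12}  (accept=7 in)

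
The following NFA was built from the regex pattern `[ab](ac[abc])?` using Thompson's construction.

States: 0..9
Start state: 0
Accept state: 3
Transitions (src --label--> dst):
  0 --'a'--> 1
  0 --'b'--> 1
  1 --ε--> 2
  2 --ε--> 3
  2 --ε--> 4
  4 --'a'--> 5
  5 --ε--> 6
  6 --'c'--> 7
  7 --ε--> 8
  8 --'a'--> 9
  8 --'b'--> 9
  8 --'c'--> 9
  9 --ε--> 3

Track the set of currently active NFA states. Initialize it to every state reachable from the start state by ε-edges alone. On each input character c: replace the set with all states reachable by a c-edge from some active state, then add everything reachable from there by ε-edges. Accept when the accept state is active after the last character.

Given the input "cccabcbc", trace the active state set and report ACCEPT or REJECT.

Answer: REJECT

Derivation:
start: ε-closure({0}) = {0}
'c' @ 1: {}  — state set empty
rest 'ccabcbc' ignored (set empty)
final: {}; accept 3 not in set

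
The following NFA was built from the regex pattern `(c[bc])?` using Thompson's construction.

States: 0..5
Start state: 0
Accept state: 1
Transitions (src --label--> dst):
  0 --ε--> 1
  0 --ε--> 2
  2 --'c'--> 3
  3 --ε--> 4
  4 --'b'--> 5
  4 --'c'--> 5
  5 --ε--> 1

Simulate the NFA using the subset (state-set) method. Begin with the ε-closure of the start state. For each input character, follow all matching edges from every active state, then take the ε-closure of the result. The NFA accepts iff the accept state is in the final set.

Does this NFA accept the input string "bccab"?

Answer: REJECT

Trace:
start: ε-closure({0}) = {0,1,2}
'b' @ 1: {}  — state set empty
rest 'ccab' ignored (set empty)
after full input: {}  (accept=1 not in)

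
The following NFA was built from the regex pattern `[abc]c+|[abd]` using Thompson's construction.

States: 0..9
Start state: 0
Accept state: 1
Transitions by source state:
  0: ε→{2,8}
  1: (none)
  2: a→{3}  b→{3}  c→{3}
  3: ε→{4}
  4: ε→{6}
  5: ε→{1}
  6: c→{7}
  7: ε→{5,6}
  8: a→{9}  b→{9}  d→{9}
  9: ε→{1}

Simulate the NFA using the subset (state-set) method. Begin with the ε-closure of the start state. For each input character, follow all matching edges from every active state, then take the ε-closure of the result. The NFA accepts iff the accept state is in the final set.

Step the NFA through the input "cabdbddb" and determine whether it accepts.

Answer: REJECT

Trace:
initial (ε-close {0}): {0,2,8}
'c' @ 1: {3,4,6}
'a' @ 2: {}  — no active states
rest 'bdbddb' ignored (set empty)
final: {}; accept 1 not in set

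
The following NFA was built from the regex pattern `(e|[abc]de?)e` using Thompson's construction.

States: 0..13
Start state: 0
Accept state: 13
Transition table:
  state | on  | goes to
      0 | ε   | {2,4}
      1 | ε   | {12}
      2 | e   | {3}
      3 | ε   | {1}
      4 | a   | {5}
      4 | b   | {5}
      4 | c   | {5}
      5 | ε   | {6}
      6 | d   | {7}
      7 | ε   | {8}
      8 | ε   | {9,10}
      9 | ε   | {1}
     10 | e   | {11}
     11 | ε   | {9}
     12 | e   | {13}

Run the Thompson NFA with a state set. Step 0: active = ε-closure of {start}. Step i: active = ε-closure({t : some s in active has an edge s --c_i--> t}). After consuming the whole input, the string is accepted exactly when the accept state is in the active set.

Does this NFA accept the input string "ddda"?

Answer: REJECT

Steps:
S₀ = ε-closure({0}) = {0,2,4}
'd' @ 1: {}  — state set empty
rest 'dda' ignored (set empty)
after full input: {}  (accept=13 not in)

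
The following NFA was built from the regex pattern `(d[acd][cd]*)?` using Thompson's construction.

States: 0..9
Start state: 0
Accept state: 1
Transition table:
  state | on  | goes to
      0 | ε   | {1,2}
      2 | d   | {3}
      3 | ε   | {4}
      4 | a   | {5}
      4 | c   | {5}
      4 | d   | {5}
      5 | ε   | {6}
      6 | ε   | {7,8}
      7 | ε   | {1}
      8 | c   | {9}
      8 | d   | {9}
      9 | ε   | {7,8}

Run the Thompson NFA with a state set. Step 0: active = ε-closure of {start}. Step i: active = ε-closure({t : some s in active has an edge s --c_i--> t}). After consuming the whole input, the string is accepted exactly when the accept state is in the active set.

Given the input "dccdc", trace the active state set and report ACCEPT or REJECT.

start: ε-closure({0}) = {0,1,2}
'd' @ 1: {3,4}
'c' @ 2: {1,5,6,7,8}  (accept∈set)
'c' @ 3: {1,7,8,9}  (accept∈set)
'd' @ 4: {1,7,8,9}  (accept∈set)
'c' @ 5: {1,7,8,9}  (accept∈set)
final: {1,7,8,9}; accept 1 in set

Answer: ACCEPT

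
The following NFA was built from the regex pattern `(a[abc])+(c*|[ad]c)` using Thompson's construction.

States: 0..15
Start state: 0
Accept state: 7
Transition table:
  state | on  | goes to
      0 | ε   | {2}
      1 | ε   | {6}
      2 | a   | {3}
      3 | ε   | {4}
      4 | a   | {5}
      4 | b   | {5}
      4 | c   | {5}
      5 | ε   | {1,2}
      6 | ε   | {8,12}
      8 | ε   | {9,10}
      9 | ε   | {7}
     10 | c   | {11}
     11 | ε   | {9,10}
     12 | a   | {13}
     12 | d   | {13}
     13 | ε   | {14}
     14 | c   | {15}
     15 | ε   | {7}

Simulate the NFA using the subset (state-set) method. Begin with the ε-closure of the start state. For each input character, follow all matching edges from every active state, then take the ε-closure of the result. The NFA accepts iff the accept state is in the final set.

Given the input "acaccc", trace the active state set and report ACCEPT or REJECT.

initial (ε-close {0}): {0,2}
'a' @ 1: {3,4}
'c' @ 2: {1,2,5,6,7,8,9,10,12}  [accepting]
'a' @ 3: {3,4,13,14}
'c' @ 4: {1,2,5,6,7,8,9,10,12,15}  [accepting]
'c' @ 5: {7,9,10,11}  [accepting]
'c' @ 6: {7,9,10,11}  [accepting]
after full input: {7,9,10,11}  (accept=7 in)

Answer: ACCEPT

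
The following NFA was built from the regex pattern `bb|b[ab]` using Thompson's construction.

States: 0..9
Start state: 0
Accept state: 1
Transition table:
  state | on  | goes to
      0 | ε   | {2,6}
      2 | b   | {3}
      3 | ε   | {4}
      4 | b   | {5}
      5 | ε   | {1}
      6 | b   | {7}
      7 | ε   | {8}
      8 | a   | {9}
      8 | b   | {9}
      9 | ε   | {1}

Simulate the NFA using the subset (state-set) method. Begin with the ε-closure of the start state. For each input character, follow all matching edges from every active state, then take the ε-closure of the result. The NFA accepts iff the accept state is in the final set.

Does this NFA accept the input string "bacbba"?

S₀ = ε-closure({0}) = {0,2,6}
'b' @ 1: {3,4,7,8}
'a' @ 2: {1,9}  [accepting]
'c' @ 3: {}  — dead — no transitions
rest 'bba' ignored (set empty)
after full input: {}  (accept=1 not in)

Answer: REJECT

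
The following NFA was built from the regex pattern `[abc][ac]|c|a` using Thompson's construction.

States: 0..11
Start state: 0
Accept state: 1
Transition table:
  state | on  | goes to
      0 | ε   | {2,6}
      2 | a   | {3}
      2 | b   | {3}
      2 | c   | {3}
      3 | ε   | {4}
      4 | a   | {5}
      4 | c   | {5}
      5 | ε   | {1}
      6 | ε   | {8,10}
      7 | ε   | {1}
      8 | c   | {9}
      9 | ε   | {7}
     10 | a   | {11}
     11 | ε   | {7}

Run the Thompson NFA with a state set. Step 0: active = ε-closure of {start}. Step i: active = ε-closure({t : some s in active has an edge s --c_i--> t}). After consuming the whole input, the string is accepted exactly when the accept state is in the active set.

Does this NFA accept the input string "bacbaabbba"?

Answer: REJECT

Trace:
S₀ = ε-closure({0}) = {0,2,6,8,10}
'b' @ 1: {3,4}
'a' @ 2: {1,5}  [accepting]
'c' @ 3: {}  — state set empty
rest 'baabbba' ignored (set empty)
final: {}; accept 1 not in set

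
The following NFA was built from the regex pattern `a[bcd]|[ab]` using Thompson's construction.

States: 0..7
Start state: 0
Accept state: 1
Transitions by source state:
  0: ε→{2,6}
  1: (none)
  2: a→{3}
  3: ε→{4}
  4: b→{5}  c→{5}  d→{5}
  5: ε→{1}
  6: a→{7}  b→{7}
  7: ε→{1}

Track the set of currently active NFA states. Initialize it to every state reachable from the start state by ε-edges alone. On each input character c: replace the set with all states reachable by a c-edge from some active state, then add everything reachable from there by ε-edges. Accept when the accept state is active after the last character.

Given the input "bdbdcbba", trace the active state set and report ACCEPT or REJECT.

start: ε-closure({0}) = {0,2,6}
'b' @ 1: {1,7}  [accepting]
'd' @ 2: {}  — no active states
rest 'bdcbba' ignored (set empty)
final: {}; accept 1 not in set

Answer: REJECT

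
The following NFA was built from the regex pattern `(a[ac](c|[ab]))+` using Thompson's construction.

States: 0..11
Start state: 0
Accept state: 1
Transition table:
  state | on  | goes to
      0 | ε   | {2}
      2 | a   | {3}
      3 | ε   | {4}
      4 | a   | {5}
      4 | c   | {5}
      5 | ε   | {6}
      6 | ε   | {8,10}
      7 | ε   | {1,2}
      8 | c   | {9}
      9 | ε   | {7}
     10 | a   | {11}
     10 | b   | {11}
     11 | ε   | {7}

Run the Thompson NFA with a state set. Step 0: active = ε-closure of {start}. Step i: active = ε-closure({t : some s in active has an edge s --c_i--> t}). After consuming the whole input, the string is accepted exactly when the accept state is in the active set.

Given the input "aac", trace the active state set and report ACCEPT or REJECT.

Answer: ACCEPT

Steps:
S₀ = ε-closure({0}) = {0,2}
'a' @ 1: {3,4}
'a' @ 2: {5,6,8,10}
'c' @ 3: {1,2,7,9}  ✓accept
final: {1,2,7,9}; accept 1 in set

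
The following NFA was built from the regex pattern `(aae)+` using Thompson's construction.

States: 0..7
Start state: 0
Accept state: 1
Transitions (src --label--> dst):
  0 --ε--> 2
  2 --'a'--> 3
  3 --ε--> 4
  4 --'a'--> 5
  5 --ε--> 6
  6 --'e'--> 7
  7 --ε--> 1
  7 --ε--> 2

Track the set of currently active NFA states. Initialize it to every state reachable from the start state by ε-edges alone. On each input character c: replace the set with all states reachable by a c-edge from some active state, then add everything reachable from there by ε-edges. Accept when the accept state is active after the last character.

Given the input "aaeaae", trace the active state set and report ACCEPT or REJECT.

initial (ε-close {0}): {0,2}
'a' @ 1: {3,4}
'a' @ 2: {5,6}
'e' @ 3: {1,2,7}  (accept∈set)
'a' @ 4: {3,4}
'a' @ 5: {5,6}
'e' @ 6: {1,2,7}  (accept∈set)
end set {1,2,7} — state 1 in

Answer: ACCEPT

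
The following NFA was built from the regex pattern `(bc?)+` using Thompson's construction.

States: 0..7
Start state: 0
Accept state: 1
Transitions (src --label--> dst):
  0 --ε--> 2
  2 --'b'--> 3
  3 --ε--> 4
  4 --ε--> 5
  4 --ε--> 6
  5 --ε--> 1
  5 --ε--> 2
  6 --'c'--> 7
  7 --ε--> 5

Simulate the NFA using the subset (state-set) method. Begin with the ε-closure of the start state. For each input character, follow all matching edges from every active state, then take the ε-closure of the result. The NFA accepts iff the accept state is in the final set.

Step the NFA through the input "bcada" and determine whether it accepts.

start: ε-closure({0}) = {0,2}
'b' @ 1: {1,2,3,4,5,6}  (accept∈set)
'c' @ 2: {1,2,5,7}  (accept∈set)
'a' @ 3: {}  — dead — no transitions
rest 'da' ignored (set empty)
end set {} — state 1 not in

Answer: REJECT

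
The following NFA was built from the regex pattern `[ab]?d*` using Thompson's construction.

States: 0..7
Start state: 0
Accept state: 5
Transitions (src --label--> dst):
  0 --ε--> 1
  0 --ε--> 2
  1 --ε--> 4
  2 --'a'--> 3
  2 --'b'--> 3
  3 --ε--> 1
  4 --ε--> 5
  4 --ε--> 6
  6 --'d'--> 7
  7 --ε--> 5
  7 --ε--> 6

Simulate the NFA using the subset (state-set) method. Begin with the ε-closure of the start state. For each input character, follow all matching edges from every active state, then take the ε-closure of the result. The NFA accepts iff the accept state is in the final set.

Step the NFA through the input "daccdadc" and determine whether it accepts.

S₀ = ε-closure({0}) = {0,1,2,4,5,6}
'd' @ 1: {5,6,7}  (accept∈set)
'a' @ 2: {}  — dead — no transitions
rest 'ccdadc' ignored (set empty)
after full input: {}  (accept=5 not in)

Answer: REJECT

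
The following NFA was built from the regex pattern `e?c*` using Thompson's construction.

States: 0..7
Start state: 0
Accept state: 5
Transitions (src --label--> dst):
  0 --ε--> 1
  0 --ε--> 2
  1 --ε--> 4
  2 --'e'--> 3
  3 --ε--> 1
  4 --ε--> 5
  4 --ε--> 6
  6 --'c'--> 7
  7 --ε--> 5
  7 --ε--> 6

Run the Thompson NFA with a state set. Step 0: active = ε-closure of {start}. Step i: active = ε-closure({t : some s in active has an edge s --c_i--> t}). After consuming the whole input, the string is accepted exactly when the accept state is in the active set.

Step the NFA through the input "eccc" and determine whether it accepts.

Answer: ACCEPT

Derivation:
S₀ = ε-closure({0}) = {0,1,2,4,5,6}
'e' @ 1: {1,3,4,5,6}  ✓accept
'c' @ 2: {5,6,7}  ✓accept
'c' @ 3: {5,6,7}  ✓accept
'c' @ 4: {5,6,7}  ✓accept
after full input: {5,6,7}  (accept=5 in)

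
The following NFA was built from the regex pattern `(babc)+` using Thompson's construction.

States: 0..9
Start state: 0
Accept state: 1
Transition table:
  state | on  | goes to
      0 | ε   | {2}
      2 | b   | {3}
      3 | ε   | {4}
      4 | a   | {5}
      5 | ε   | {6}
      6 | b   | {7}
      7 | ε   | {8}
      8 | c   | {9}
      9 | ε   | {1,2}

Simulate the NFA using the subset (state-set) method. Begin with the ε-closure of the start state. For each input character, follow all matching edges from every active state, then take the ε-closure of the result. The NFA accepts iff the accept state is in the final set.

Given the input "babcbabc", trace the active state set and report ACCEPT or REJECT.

S₀ = ε-closure({0}) = {0,2}
'b' @ 1: {3,4}
'a' @ 2: {5,6}
'b' @ 3: {7,8}
'c' @ 4: {1,2,9}  (accept∈set)
'b' @ 5: {3,4}
'a' @ 6: {5,6}
'b' @ 7: {7,8}
'c' @ 8: {1,2,9}  (accept∈set)
after full input: {1,2,9}  (accept=1 in)

Answer: ACCEPT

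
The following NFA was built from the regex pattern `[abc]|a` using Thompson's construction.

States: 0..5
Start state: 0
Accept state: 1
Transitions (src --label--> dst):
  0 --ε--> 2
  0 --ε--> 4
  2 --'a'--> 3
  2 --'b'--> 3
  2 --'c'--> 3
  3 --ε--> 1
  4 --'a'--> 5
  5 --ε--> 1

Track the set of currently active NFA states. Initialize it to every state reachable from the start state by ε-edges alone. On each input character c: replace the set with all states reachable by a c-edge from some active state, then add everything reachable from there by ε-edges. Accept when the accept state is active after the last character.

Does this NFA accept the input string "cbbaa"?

Answer: REJECT

Trace:
S₀ = ε-closure({0}) = {0,2,4}
'c' @ 1: {1,3}  [accepting]
'b' @ 2: {}  — dead — no transitions
rest 'baa' ignored (set empty)
end set {} — state 1 not in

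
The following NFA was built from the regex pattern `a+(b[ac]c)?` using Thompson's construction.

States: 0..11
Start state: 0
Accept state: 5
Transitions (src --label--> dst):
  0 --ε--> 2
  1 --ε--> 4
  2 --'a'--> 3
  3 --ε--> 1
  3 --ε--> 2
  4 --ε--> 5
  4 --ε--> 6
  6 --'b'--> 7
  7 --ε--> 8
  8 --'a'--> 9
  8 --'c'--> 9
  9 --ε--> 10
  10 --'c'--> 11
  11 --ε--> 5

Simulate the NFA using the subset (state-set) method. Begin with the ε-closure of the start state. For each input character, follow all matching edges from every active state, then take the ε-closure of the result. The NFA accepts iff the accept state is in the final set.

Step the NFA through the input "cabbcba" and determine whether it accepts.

initial (ε-close {0}): {0,2}
'c' @ 1: {}  — no active states
rest 'abbcba' ignored (set empty)
end set {} — state 5 not in

Answer: REJECT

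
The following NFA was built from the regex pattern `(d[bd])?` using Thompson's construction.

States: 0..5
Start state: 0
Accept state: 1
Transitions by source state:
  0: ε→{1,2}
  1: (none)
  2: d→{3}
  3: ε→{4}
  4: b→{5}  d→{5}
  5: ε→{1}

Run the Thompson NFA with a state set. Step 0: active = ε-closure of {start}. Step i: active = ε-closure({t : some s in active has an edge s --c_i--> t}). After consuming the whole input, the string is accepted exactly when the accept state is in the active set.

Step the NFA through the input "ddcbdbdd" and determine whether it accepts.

start: ε-closure({0}) = {0,1,2}
'd' @ 1: {3,4}
'd' @ 2: {1,5}  [accepting]
'c' @ 3: {}  — state set empty
rest 'bdbdd' ignored (set empty)
after full input: {}  (accept=1 not in)

Answer: REJECT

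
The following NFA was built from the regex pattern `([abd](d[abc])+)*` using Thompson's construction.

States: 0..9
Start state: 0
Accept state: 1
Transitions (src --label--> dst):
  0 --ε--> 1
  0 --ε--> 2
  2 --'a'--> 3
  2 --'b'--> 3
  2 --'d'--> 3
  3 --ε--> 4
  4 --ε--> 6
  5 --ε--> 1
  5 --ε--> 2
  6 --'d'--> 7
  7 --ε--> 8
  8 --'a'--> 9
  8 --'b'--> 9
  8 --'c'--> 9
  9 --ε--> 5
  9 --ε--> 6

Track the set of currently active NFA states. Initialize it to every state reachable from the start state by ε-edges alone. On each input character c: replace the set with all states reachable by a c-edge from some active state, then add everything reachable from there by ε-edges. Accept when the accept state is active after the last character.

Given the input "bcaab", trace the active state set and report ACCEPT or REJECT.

Answer: REJECT

Derivation:
initial (ε-close {0}): {0,1,2}
'b' @ 1: {3,4,6}
'c' @ 2: {}  — no active states
rest 'aab' ignored (set empty)
after full input: {}  (accept=1 not in)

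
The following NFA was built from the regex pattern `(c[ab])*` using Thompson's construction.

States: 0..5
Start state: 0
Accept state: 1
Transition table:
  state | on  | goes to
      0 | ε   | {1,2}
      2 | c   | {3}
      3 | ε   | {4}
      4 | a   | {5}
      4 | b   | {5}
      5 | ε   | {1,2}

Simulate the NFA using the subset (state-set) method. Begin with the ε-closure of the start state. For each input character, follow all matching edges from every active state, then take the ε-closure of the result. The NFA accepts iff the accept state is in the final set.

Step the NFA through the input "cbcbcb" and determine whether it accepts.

Answer: ACCEPT

Derivation:
start: ε-closure({0}) = {0,1,2}
'c' @ 1: {3,4}
'b' @ 2: {1,2,5}  [accepting]
'c' @ 3: {3,4}
'b' @ 4: {1,2,5}  [accepting]
'c' @ 5: {3,4}
'b' @ 6: {1,2,5}  [accepting]
final: {1,2,5}; accept 1 in set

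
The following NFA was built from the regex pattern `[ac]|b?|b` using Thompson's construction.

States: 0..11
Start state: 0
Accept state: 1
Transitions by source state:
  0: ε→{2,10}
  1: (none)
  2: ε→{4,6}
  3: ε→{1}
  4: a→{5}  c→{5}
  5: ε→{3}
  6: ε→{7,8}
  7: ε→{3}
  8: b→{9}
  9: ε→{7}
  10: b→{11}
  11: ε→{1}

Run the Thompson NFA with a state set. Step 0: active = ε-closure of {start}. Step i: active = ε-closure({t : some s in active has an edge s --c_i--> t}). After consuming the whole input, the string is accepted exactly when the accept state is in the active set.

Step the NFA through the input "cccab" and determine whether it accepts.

Answer: REJECT

Steps:
start: ε-closure({0}) = {0,1,2,3,4,6,7,8,10}
'c' @ 1: {1,3,5}  ✓accept
'c' @ 2: {}  — no active states
rest 'cab' ignored (set empty)
final: {}; accept 1 not in set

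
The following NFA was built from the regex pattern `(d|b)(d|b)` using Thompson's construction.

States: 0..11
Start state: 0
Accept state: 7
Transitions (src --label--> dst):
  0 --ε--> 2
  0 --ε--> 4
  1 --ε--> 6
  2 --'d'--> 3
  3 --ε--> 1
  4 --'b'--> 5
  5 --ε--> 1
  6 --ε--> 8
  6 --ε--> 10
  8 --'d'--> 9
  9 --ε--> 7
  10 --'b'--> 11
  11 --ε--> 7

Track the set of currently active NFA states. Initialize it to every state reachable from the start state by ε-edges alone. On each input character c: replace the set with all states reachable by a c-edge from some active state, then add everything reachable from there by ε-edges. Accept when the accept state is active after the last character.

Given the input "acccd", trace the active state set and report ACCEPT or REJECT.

start: ε-closure({0}) = {0,2,4}
'a' @ 1: {}  — no active states
rest 'cccd' ignored (set empty)
after full input: {}  (accept=7 not in)

Answer: REJECT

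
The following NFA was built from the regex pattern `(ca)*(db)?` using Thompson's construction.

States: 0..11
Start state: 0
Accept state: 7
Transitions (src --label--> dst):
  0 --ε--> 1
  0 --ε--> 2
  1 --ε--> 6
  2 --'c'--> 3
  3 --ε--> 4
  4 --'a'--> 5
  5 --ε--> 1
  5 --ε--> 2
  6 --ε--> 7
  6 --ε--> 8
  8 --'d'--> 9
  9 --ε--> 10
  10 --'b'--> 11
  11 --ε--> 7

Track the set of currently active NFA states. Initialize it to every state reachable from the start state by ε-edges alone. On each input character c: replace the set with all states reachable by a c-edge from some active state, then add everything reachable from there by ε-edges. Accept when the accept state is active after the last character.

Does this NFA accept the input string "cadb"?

start: ε-closure({0}) = {0,1,2,6,7,8}
'c' @ 1: {3,4}
'a' @ 2: {1,2,5,6,7,8}  ✓accept
'd' @ 3: {9,10}
'b' @ 4: {7,11}  ✓accept
after full input: {7,11}  (accept=7 in)

Answer: ACCEPT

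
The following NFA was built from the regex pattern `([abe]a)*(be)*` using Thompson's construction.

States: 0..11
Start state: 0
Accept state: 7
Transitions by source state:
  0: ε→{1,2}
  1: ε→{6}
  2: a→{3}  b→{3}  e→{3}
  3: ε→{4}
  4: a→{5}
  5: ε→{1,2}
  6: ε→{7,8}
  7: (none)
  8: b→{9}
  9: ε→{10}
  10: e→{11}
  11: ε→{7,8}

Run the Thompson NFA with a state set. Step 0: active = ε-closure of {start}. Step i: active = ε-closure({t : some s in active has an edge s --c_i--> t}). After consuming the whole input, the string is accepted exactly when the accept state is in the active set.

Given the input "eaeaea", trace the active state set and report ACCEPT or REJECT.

start: ε-closure({0}) = {0,1,2,6,7,8}
'e' @ 1: {3,4}
'a' @ 2: {1,2,5,6,7,8}  [accepting]
'e' @ 3: {3,4}
'a' @ 4: {1,2,5,6,7,8}  [accepting]
'e' @ 5: {3,4}
'a' @ 6: {1,2,5,6,7,8}  [accepting]
after full input: {1,2,5,6,7,8}  (accept=7 in)

Answer: ACCEPT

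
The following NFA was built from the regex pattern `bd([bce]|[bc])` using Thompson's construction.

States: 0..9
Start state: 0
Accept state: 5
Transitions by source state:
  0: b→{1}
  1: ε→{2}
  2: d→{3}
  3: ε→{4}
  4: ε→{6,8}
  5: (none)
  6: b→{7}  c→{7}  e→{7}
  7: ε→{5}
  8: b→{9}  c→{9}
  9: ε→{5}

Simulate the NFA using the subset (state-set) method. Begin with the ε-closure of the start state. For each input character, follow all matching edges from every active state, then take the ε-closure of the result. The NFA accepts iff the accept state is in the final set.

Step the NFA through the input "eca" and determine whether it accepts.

Answer: REJECT

Steps:
initial (ε-close {0}): {0}
'e' @ 1: {}  — no active states
rest 'ca' ignored (set empty)
end set {} — state 5 not in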